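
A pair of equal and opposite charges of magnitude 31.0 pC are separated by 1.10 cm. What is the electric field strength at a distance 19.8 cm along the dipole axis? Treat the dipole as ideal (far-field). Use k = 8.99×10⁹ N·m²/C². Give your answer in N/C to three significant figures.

Dipole moment p = qd = (3.10×10⁻¹¹ C)(0.0110 m) = 3.41×10⁻¹³ C·m.
On the dipole axis E = 2kp/r³.
E = 2·(8.99×10⁹)(3.41×10⁻¹³) / (0.198)³ = 0.7899 N/C.

E ≈ 0.790 N/C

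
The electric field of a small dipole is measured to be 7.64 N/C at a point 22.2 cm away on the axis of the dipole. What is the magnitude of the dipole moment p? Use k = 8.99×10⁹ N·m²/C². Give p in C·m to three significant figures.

On axis E = 2kp/r³, so p = Er³/(2k).
p = (7.64)·(0.222)³ / (2·8.99×10⁹) = 4.649×10⁻¹² C·m.

p ≈ 4.65×10⁻¹² C·m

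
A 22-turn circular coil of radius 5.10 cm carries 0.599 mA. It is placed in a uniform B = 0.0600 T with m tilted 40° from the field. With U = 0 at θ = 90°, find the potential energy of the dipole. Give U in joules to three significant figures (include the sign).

U ≈ -4.95×10⁻⁶ J

m = NIA = NIπa² = 22·(5.99×10⁻⁴)·π·(0.0510)² = 1.077×10⁻⁴ A·m².
U = −m·B = −mB cosθ.
U = −(1.077×10⁻⁴)(0.0600)·cos40° = -4.950×10⁻⁶ J.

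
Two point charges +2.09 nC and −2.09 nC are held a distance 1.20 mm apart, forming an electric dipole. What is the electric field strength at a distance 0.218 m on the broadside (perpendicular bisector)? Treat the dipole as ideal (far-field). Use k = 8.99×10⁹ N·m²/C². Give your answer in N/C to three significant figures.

Dipole moment p = qd = (2.09×10⁻⁹ C)(0.00120 m) = 2.508×10⁻¹² C·m.
On the perpendicular bisector E = kp/r³ (half the axial value at the same distance).
E = (8.99×10⁹)(2.508×10⁻¹²) / (0.218)³ = 2.176 N/C.

E ≈ 2.18 N/C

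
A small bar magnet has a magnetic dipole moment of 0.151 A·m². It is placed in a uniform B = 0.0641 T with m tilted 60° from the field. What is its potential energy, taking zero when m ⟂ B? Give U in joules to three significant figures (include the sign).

U ≈ -0.00484 J

U = −m·B = −mB cosθ.
U = −(0.151)(0.0641)·cos60° = -0.004840 J.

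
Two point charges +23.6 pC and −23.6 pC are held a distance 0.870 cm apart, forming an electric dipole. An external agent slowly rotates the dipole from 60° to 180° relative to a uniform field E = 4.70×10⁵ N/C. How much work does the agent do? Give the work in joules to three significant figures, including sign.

Dipole moment p = qd = (2.36×10⁻¹¹ C)(0.00870 m) = 2.053×10⁻¹³ C·m.
W_ext = ΔU = U(θ₂) − U(θ₁) = −pE cosθ₂ − (−pE cosθ₁) = pE(cosθ₁ − cosθ₂).
W = (2.053×10⁻¹³)(4.70×10⁵)·(cos60° − cos180°) = (9.649×10⁻⁸)·(+1.5000) = 1.447×10⁻⁷ J.

W ≈ 1.45×10⁻⁷ J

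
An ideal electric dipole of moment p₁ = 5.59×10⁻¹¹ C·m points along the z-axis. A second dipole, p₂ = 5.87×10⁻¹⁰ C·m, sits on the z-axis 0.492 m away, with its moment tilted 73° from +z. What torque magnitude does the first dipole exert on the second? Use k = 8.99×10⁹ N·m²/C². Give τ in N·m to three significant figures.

The second dipole sits on the axis of the first, so the field there is axial: E₁ = 2kp₁/r³ along +z.
E₁ = 2(8.99×10⁹)(5.59×10⁻¹¹)/(0.492)³ = 8.439 N/C.
Torque on the second dipole: τ = p₂ E₁ sinθ.
τ = (5.87×10⁻¹⁰)(8.439)·sin73° = 4.737×10⁻⁹ N·m.

τ ≈ 4.74×10⁻⁹ N·m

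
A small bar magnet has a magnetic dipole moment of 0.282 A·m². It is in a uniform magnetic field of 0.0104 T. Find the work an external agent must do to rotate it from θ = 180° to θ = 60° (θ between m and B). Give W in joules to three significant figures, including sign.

W_ext = ΔU = −mB cosθ₂ + mB cosθ₁ = mB(cosθ₁ − cosθ₂).
W = (0.282)(0.0104)·(cos180° − cos60°) = (0.002933)·(-1.5000) = -0.004399 J.

W ≈ -0.00440 J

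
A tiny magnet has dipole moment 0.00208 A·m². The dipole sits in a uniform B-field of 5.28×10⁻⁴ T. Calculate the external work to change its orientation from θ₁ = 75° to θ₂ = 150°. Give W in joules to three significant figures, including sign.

W_ext = ΔU = −mB cosθ₂ + mB cosθ₁ = mB(cosθ₁ − cosθ₂).
W = (0.00208)(5.28×10⁻⁴)·(cos75° − cos150°) = (1.098×10⁻⁶)·(+1.1248) = 1.235×10⁻⁶ J.

W ≈ 1.24×10⁻⁶ J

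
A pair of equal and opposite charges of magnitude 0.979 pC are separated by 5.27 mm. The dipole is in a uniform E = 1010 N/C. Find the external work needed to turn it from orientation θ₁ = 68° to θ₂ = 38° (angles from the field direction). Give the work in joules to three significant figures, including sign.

W ≈ -2.15×10⁻¹² J

Dipole moment p = qd = (9.79×10⁻¹³ C)(0.00527 m) = 5.159×10⁻¹⁵ C·m.
W_ext = ΔU = U(θ₂) − U(θ₁) = −pE cosθ₂ − (−pE cosθ₁) = pE(cosθ₁ − cosθ₂).
W = (5.159×10⁻¹⁵)(1010)·(cos68° − cos38°) = (5.211×10⁻¹²)·(-0.4134) = -2.154×10⁻¹² J.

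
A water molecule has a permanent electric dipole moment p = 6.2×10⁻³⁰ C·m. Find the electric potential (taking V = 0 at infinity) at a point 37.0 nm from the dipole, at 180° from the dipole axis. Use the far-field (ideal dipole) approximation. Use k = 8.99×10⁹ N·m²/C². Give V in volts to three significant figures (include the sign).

V ≈ -4.07×10⁻⁵ V

The dipole potential is V = kp cosθ / r².
V = (8.99×10⁹)(6.20×10⁻³⁰)·cos180° / (3.70×10⁻⁸)² = -4.071×10⁻⁵ V.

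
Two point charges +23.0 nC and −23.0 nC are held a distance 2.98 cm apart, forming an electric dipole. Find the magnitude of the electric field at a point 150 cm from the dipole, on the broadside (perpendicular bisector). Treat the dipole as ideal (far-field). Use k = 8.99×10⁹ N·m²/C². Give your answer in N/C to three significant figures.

Dipole moment p = qd = (2.30×10⁻⁸ C)(0.0298 m) = 6.854×10⁻¹⁰ C·m.
In the equatorial plane E = kp/r³.
E = (8.99×10⁹)(6.854×10⁻¹⁰) / (1.50)³ = 1.826 N/C.

E ≈ 1.83 N/C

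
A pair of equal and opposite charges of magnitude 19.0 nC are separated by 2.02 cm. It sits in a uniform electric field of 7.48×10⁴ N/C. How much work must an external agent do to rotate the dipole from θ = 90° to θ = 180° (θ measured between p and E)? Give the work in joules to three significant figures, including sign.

W ≈ 2.87×10⁻⁵ J

Dipole moment p = qd = (1.90×10⁻⁸ C)(0.0202 m) = 3.838×10⁻¹⁰ C·m.
W_ext = ΔU = U(θ₂) − U(θ₁) = −pE cosθ₂ − (−pE cosθ₁) = pE(cosθ₁ − cosθ₂).
W = (3.838×10⁻¹⁰)(7.48×10⁴)·(cos90° − cos180°) = (2.871×10⁻⁵)·(+1.0000) = 2.871×10⁻⁵ J.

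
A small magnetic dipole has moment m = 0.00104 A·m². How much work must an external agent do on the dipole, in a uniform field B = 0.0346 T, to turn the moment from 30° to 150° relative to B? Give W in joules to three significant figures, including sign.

W ≈ 6.23×10⁻⁵ J

W_ext = ΔU = −mB cosθ₂ + mB cosθ₁ = mB(cosθ₁ − cosθ₂).
W = (0.00104)(0.0346)·(cos30° − cos150°) = (3.598×10⁻⁵)·(+1.7321) = 6.233×10⁻⁵ J.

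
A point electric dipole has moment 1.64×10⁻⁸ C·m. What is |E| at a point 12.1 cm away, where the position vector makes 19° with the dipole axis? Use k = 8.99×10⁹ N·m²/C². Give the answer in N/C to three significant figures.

At angle θ the dipole field magnitude is E = (kp/r³)·√(1 + 3cos²θ).
kp/r³ = (8.99×10⁹)(1.64×10⁻⁸) / (0.121)³ = 8.322×10⁴ N/C.
√(1 + 3cos²19°) = √(1 + 3·0.8940) = √3.6820 ≈ 1.9189.
E ≈ 8.322×10⁴ × 1.919 = 1.597×10⁵ N/C.

E ≈ 1.60×10⁵ N/C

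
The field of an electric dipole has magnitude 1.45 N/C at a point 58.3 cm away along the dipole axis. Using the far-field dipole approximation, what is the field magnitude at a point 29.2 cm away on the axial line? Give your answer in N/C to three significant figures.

E ≈ 11.5 N/C

Dipole fields scale as 1/r³ in the far field; the geometry is the same at both points.
E₂ = E₁ · (r₁/r₂)³ = 1.45 · (58.3/29.2)³.
(r₁/r₂)³ = (1.997)³ = 7.959.
E₂ ≈ 11.54 N/C.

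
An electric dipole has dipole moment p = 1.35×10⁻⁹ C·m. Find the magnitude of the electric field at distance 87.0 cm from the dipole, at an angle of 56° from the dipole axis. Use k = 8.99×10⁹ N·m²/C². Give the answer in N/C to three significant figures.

E ≈ 25.7 N/C

At angle θ the dipole field magnitude is E = (kp/r³)·√(1 + 3cos²θ).
kp/r³ = (8.99×10⁹)(1.35×10⁻⁹) / (0.870)³ = 18.43 N/C.
√(1 + 3cos²56°) = √(1 + 3·0.3127) = √1.9381 ≈ 1.3922.
E ≈ 18.43 × 1.392 = 25.66 N/C.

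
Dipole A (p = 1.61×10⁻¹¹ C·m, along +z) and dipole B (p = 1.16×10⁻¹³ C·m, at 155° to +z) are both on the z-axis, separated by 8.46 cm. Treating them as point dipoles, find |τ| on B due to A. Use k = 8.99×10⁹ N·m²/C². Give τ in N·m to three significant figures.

τ ≈ 2.34×10⁻¹¹ N·m

The second dipole sits on the axis of the first, so the field there is axial: E₁ = 2kp₁/r³ along +z.
E₁ = 2(8.99×10⁹)(1.61×10⁻¹¹)/(0.0846)³ = 478.1 N/C.
Torque on the second dipole: τ = p₂ E₁ sinθ.
τ = (1.16×10⁻¹³)(478.1)·sin155° = 2.344×10⁻¹¹ N·m.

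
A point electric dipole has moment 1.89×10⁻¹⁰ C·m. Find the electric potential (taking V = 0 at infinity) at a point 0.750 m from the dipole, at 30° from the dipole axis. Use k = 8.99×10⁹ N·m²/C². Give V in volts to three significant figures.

The dipole potential is V = kp cosθ / r².
V = (8.99×10⁹)(1.89×10⁻¹⁰)·cos30° / (0.750)² = 2.616 V.

V ≈ 2.62 V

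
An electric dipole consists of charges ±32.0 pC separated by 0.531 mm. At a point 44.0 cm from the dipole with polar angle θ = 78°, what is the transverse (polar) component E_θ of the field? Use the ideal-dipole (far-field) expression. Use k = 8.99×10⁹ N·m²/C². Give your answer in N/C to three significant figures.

Dipole moment p = qd = (3.20×10⁻¹¹ C)(5.31×10⁻⁴ m) = 1.699×10⁻¹⁴ C·m.
For a dipole, E_θ = (kp sinθ)/r³.
kp/r³ = (8.99×10⁹)(1.699×10⁻¹⁴)/(0.440)³ = 0.001793 N/C.
E_θ = 0.001793·sin78° = 0.001754 N/C.

E_θ ≈ 0.00175 N/C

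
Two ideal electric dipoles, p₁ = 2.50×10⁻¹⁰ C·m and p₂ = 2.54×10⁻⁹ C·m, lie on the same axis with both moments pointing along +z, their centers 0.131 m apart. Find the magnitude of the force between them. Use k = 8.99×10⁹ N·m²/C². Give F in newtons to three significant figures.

On-axis field of dipole 1 at distance r: E = 2kp₁/r³. Force on dipole 2 is F = p₂·dE/dr (gradient along axis).
dE/dr = −6kp₁/r⁴, so |F| = 6kp₁p₂/r⁴ (attractive for aligned moments).
F = 6(8.99×10⁹)(2.50×10⁻¹⁰)(2.54×10⁻⁹)/(0.131)⁴ = 1.163×10⁻⁴ N.

F ≈ 1.16×10⁻⁴ N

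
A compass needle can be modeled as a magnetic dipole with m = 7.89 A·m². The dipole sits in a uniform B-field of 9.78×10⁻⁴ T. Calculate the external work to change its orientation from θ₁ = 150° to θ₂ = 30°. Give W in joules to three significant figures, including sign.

W ≈ -0.0134 J

W_ext = ΔU = −mB cosθ₂ + mB cosθ₁ = mB(cosθ₁ − cosθ₂).
W = (7.89)(9.78×10⁻⁴)·(cos150° − cos30°) = (0.007716)·(-1.7321) = -0.01337 J.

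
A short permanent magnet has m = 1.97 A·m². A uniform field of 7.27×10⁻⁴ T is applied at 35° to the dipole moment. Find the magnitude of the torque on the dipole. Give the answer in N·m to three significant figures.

Torque on a magnetic dipole: τ = mB sinθ.
τ = (1.97)(7.27×10⁻⁴)·sin35° = 8.215×10⁻⁴ N·m.

τ ≈ 8.21×10⁻⁴ N·m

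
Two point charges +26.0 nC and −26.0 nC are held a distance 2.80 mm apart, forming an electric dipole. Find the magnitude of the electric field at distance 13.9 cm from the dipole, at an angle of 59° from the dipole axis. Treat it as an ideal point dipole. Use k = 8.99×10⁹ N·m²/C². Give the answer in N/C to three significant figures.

E ≈ 327 N/C

Dipole moment p = qd = (2.60×10⁻⁸ C)(0.00280 m) = 7.28×10⁻¹¹ C·m.
At angle θ the dipole field magnitude is E = (kp/r³)·√(1 + 3cos²θ).
kp/r³ = (8.99×10⁹)(7.28×10⁻¹¹) / (0.139)³ = 243.7 N/C.
√(1 + 3cos²59°) = √(1 + 3·0.2653) = √1.7958 ≈ 1.3401.
E ≈ 243.7 × 1.340 = 326.6 N/C.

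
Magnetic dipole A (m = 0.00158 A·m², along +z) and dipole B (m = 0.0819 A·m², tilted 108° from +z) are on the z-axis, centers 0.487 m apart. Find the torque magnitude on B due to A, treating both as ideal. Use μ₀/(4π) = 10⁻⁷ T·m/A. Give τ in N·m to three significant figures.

τ ≈ 2.13×10⁻¹⁰ N·m

Dipole B is on the axis of dipole A, so B₁ there is axial: B₁ = (μ₀/4π)·2m₁/r³ along +z.
B₁ = 2(10⁻⁷)(0.00158)/(0.487)³ = 2.736×10⁻⁹ T.
τ = m₂ B₁ sinθ.
τ = (0.0819)(2.736×10⁻⁹)·sin108° = 2.131×10⁻¹⁰ N·m.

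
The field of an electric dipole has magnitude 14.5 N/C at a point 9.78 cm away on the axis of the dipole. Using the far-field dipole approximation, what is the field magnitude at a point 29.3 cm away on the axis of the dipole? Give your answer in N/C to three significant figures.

Dipole fields scale as 1/r³ in the far field; the geometry is the same at both points.
E₂ = E₁ · (r₁/r₂)³ = 14.5 · (9.78/29.3)³.
(r₁/r₂)³ = (0.3338)³ = 0.03719.
E₂ ≈ 0.5392 N/C.

E ≈ 0.539 N/C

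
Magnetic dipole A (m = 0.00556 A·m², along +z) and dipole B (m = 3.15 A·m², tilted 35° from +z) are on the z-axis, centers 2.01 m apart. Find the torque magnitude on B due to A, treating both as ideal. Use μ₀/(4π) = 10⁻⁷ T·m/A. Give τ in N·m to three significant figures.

Dipole B is on the axis of dipole A, so B₁ there is axial: B₁ = (μ₀/4π)·2m₁/r³ along +z.
B₁ = 2(10⁻⁷)(0.00556)/(2.01)³ = 1.369×10⁻¹⁰ T.
τ = m₂ B₁ sinθ.
τ = (3.15)(1.369×10⁻¹⁰)·sin35° = 2.474×10⁻¹⁰ N·m.

τ ≈ 2.47×10⁻¹⁰ N·m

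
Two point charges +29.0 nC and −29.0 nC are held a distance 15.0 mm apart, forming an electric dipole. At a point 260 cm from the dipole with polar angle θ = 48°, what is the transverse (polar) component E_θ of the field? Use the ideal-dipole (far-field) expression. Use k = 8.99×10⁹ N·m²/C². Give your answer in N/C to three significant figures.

Dipole moment p = qd = (2.90×10⁻⁸ C)(0.0150 m) = 4.35×10⁻¹⁰ C·m.
For a dipole, E_θ = (kp sinθ)/r³.
kp/r³ = (8.99×10⁹)(4.35×10⁻¹⁰)/(2.60)³ = 0.2225 N/C.
E_θ = 0.2225·sin48° = 0.1653 N/C.

E_θ ≈ 0.165 N/C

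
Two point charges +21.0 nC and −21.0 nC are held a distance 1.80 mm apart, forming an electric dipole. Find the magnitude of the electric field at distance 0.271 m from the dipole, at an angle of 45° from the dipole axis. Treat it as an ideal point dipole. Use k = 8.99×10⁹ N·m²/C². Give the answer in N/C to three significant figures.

Dipole moment p = qd = (2.10×10⁻⁸ C)(0.00180 m) = 3.78×10⁻¹¹ C·m.
At angle θ the dipole field magnitude is E = (kp/r³)·√(1 + 3cos²θ).
kp/r³ = (8.99×10⁹)(3.78×10⁻¹¹) / (0.271)³ = 17.07 N/C.
√(1 + 3cos²45°) = √(1 + 3·0.5000) = √2.5000 ≈ 1.5811.
E ≈ 17.07 × 1.581 = 27.00 N/C.

E ≈ 27.0 N/C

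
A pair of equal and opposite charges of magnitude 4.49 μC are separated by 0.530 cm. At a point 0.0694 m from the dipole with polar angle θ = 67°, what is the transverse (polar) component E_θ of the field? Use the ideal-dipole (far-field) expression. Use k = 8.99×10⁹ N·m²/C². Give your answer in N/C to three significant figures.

E_θ ≈ 5.89×10⁵ N/C

Dipole moment p = qd = (4.49×10⁻⁶ C)(0.00530 m) = 2.38×10⁻⁸ C·m.
For a dipole, E_θ = (kp sinθ)/r³.
kp/r³ = (8.99×10⁹)(2.38×10⁻⁸)/(0.0694)³ = 6.401×10⁵ N/C.
E_θ = 6.401×10⁵·sin67° = 5.892×10⁵ N/C.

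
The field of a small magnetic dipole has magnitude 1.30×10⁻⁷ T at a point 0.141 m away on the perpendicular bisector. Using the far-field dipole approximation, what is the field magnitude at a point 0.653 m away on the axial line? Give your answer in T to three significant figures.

B ≈ 2.62×10⁻⁹ T

Dipole fields scale as 1/r³ in the far field.
The axial field is twice the equatorial field at the same r, so the geometry factor is 2/1.
B₂ = B₁ · (2/1) · (r₁/r₂)³ = 1.30×10⁻⁷ · 2 · (0.141/0.653)³.
(r₁/r₂)³ = (0.2159)³ = 0.01007.
B₂ ≈ 2.618×10⁻⁹ T.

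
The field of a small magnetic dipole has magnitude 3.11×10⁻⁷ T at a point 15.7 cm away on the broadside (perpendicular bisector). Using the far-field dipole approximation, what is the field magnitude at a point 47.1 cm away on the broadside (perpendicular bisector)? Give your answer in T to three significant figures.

B ≈ 1.15×10⁻⁸ T

Dipole fields scale as 1/r³ in the far field; the geometry is the same at both points.
B₂ = B₁ · (r₁/r₂)³ = 3.11×10⁻⁷ · (15.7/47.1)³.
(r₁/r₂)³ = (0.3333)³ = 0.03704.
B₂ ≈ 1.152×10⁻⁸ T.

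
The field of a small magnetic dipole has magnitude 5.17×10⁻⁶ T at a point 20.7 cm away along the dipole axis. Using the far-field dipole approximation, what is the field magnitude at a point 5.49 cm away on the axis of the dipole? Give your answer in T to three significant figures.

B ≈ 2.77×10⁻⁴ T

Dipole fields scale as 1/r³ in the far field; the geometry is the same at both points.
B₂ = B₁ · (r₁/r₂)³ = 5.17×10⁻⁶ · (20.7/5.49)³.
(r₁/r₂)³ = (3.77)³ = 53.6.
B₂ ≈ 2.771×10⁻⁴ T.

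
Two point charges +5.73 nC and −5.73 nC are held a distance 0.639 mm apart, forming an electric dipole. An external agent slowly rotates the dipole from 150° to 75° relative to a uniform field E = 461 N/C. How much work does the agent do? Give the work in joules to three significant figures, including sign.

Dipole moment p = qd = (5.73×10⁻⁹ C)(6.39×10⁻⁴ m) = 3.661×10⁻¹² C·m.
W_ext = ΔU = U(θ₂) − U(θ₁) = −pE cosθ₂ − (−pE cosθ₁) = pE(cosθ₁ − cosθ₂).
W = (3.661×10⁻¹²)(461)·(cos150° − cos75°) = (1.688×10⁻⁹)·(-1.1248) = -1.898×10⁻⁹ J.

W ≈ -1.90×10⁻⁹ J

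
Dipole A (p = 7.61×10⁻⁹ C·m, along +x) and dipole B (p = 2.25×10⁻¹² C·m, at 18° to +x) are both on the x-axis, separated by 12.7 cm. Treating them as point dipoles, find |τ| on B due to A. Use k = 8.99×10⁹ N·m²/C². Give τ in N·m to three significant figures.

The second dipole sits on the axis of the first, so the field there is axial: E₁ = 2kp₁/r³ along +x.
E₁ = 2(8.99×10⁹)(7.61×10⁻⁹)/(0.127)³ = 6.680×10⁴ N/C.
Torque on the second dipole: τ = p₂ E₁ sinθ.
τ = (2.25×10⁻¹²)(6.680×10⁴)·sin18° = 4.644×10⁻⁸ N·m.

τ ≈ 4.64×10⁻⁸ N·m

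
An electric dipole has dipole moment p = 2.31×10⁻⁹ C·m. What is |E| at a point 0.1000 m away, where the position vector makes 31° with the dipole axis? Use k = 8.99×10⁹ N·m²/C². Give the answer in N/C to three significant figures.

E ≈ 3.72×10⁴ N/C

At angle θ the dipole field magnitude is E = (kp/r³)·√(1 + 3cos²θ).
kp/r³ = (8.99×10⁹)(2.31×10⁻⁹) / (0.100)³ = 2.077×10⁴ N/C.
√(1 + 3cos²31°) = √(1 + 3·0.7347) = √3.2042 ≈ 1.7900.
E ≈ 2.077×10⁴ × 1.790 = 3.717×10⁴ N/C.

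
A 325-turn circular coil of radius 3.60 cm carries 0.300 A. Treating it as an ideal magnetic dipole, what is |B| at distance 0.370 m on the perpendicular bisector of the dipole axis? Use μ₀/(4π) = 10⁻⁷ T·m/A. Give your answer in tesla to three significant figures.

B ≈ 7.84×10⁻⁷ T

m = NIA = NIπa² = 325·(0.300)·π·(0.0360)² = 0.397 A·m².
In the equatorial plane B = (μ₀/4π)·m/r³ (half the axial value).
B = (10⁻⁷)·(0.397) / (0.370)³ = 7.838×10⁻⁷ T.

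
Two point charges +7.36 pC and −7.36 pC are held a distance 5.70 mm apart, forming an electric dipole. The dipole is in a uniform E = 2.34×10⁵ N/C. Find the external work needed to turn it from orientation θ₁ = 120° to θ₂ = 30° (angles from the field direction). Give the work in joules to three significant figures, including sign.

W ≈ -1.34×10⁻⁸ J

Dipole moment p = qd = (7.36×10⁻¹² C)(0.00570 m) = 4.195×10⁻¹⁴ C·m.
W_ext = ΔU = U(θ₂) − U(θ₁) = −pE cosθ₂ − (−pE cosθ₁) = pE(cosθ₁ − cosθ₂).
W = (4.195×10⁻¹⁴)(2.34×10⁵)·(cos120° − cos30°) = (9.816×10⁻⁹)·(-1.3660) = -1.341×10⁻⁸ J.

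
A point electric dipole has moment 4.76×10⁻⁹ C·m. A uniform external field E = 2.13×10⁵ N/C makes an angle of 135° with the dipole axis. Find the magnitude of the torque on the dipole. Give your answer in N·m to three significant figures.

τ ≈ 7.17×10⁻⁴ N·m

Torque on an electric dipole: τ = pE sinθ.
τ = (4.76×10⁻⁹)(2.13×10⁵)·sin135° = 7.169×10⁻⁴ N·m.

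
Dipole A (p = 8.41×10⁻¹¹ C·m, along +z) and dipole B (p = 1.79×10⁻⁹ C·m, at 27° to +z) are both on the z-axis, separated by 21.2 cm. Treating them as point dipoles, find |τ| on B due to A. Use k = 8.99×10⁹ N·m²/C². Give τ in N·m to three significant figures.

The second dipole sits on the axis of the first, so the field there is axial: E₁ = 2kp₁/r³ along +z.
E₁ = 2(8.99×10⁹)(8.41×10⁻¹¹)/(0.212)³ = 158.7 N/C.
Torque on the second dipole: τ = p₂ E₁ sinθ.
τ = (1.79×10⁻⁹)(158.7)·sin27° = 1.290×10⁻⁷ N·m.

τ ≈ 1.29×10⁻⁷ N·m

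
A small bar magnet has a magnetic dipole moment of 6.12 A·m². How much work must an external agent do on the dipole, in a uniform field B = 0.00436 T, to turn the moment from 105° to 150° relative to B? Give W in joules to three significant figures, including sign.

W ≈ 0.0162 J

W_ext = ΔU = −mB cosθ₂ + mB cosθ₁ = mB(cosθ₁ − cosθ₂).
W = (6.12)(0.00436)·(cos105° − cos150°) = (0.02668)·(+0.6072) = 0.01620 J.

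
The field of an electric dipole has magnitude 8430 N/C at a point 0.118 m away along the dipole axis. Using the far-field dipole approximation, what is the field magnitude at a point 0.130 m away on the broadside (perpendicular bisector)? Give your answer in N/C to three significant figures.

E ≈ 3150 N/C

Dipole fields scale as 1/r³ in the far field.
The axial field is twice the equatorial field at the same r, so the geometry factor is 1/2.
E₂ = E₁ · (1/2) · (r₁/r₂)³ = 8430 · 0.5 · (0.118/0.130)³.
(r₁/r₂)³ = (0.9077)³ = 0.7479.
E₂ ≈ 3152 N/C.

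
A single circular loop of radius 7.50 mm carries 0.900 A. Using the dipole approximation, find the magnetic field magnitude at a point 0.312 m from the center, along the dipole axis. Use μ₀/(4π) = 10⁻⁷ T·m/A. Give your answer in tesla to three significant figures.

Magnetic moment m = IA = Iπa² = (0.900)·π·(0.00750)² = 1.59×10⁻⁴ A·m².
On axis B = (μ₀/4π)·2m/r³.
B = 2·(10⁻⁷)·(1.59×10⁻⁴) / (0.312)³ = 1.047×10⁻⁹ T.

B ≈ 1.05×10⁻⁹ T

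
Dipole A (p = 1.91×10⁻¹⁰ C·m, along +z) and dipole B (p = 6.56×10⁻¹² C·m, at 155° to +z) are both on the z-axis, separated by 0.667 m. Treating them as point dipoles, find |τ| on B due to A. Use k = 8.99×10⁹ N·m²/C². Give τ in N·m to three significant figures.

τ ≈ 3.21×10⁻¹¹ N·m

The second dipole sits on the axis of the first, so the field there is axial: E₁ = 2kp₁/r³ along +z.
E₁ = 2(8.99×10⁹)(1.91×10⁻¹⁰)/(0.667)³ = 11.57 N/C.
Torque on the second dipole: τ = p₂ E₁ sinθ.
τ = (6.56×10⁻¹²)(11.57)·sin155° = 3.208×10⁻¹¹ N·m.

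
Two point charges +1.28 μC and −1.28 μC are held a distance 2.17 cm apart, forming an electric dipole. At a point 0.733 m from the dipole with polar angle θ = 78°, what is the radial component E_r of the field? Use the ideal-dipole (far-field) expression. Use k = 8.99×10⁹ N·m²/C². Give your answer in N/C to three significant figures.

E_r ≈ 264 N/C

Dipole moment p = qd = (1.28×10⁻⁶ C)(0.0217 m) = 2.778×10⁻⁸ C·m.
For a dipole, E_r = (2kp cosθ)/r³.
kp/r³ = (8.99×10⁹)(2.778×10⁻⁸)/(0.733)³ = 634.1 N/C.
E_r = 2·634.1·cos78° = 263.7 N/C.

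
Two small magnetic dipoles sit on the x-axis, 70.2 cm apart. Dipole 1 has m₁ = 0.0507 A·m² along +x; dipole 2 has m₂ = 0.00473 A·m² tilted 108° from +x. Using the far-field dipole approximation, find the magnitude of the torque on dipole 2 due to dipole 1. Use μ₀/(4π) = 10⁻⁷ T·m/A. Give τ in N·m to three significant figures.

τ ≈ 1.32×10⁻¹⁰ N·m

Dipole B is on the axis of dipole A, so B₁ there is axial: B₁ = (μ₀/4π)·2m₁/r³ along +x.
B₁ = 2(10⁻⁷)(0.0507)/(0.702)³ = 2.931×10⁻⁸ T.
τ = m₂ B₁ sinθ.
τ = (0.00473)(2.931×10⁻⁸)·sin108° = 1.319×10⁻¹⁰ N·m.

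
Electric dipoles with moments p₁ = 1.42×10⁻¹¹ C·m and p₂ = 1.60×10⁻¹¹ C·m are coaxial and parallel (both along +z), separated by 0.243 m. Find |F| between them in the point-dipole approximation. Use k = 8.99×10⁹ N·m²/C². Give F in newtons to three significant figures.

On-axis field of dipole 1 at distance r: E = 2kp₁/r³. Force on dipole 2 is F = p₂·dE/dr (gradient along axis).
dE/dr = −6kp₁/r⁴, so |F| = 6kp₁p₂/r⁴ (attractive for aligned moments).
F = 6(8.99×10⁹)(1.42×10⁻¹¹)(1.60×10⁻¹¹)/(0.243)⁴ = 3.515×10⁻⁹ N.

F ≈ 3.51×10⁻⁹ N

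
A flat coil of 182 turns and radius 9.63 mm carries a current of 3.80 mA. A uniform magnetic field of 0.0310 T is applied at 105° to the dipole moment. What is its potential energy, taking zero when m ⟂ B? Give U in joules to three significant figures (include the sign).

U ≈ 1.62×10⁻⁶ J

m = NIA = NIπa² = 182·(0.00380)·π·(0.00963)² = 2.015×10⁻⁴ A·m².
U = −m·B = −mB cosθ.
U = −(2.015×10⁻⁴)(0.0310)·cos105° = 1.617×10⁻⁶ J.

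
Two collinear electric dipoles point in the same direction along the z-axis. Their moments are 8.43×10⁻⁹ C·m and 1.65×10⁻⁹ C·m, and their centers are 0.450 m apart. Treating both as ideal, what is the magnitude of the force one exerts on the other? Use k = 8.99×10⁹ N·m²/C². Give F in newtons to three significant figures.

On-axis field of dipole 1 at distance r: E = 2kp₁/r³. Force on dipole 2 is F = p₂·dE/dr (gradient along axis).
dE/dr = −6kp₁/r⁴, so |F| = 6kp₁p₂/r⁴ (attractive for aligned moments).
F = 6(8.99×10⁹)(8.43×10⁻⁹)(1.65×10⁻⁹)/(0.450)⁴ = 1.830×10⁻⁵ N.

F ≈ 1.83×10⁻⁵ N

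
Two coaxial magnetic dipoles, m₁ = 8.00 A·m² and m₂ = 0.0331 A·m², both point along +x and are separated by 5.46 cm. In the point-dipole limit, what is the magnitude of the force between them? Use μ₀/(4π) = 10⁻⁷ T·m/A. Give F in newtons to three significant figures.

F ≈ 0.0179 N

On-axis B of dipole 1: B = (μ₀/4π)·2m₁/r³. Force on dipole 2: F = m₂·dB/dr.
dB/dr = −(μ₀/4π)·6m₁/r⁴, so |F| = (μ₀/4π)·6m₁m₂/r⁴.
F = 6(10⁻⁷)(8.00)(0.0331)/(0.0546)⁴ = 0.01788 N.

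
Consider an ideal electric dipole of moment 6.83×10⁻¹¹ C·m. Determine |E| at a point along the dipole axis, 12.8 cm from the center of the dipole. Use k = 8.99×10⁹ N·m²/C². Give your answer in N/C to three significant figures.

On the dipole axis E = 2kp/r³.
E = 2·(8.99×10⁹)(6.83×10⁻¹¹) / (0.128)³ = 585.6 N/C.

E ≈ 586 N/C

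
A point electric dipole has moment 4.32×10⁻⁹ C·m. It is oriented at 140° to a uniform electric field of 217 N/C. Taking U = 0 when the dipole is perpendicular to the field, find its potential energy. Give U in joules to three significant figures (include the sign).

U ≈ 7.18×10⁻⁷ J

U = −p·E = −pE cosθ.
U = −(4.32×10⁻⁹)(217)·cos140° = 7.181×10⁻⁷ J.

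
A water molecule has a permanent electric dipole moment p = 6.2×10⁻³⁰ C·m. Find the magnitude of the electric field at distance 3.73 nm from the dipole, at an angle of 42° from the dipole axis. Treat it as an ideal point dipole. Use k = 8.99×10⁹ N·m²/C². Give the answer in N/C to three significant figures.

At angle θ the dipole field magnitude is E = (kp/r³)·√(1 + 3cos²θ).
kp/r³ = (8.99×10⁹)(6.20×10⁻³⁰) / (3.73×10⁻⁹)³ = 1.074×10⁶ N/C.
√(1 + 3cos²42°) = √(1 + 3·0.5523) = √2.6568 ≈ 1.6300.
E ≈ 1.074×10⁶ × 1.630 = 1.751×10⁶ N/C.

E ≈ 1.75×10⁶ N/C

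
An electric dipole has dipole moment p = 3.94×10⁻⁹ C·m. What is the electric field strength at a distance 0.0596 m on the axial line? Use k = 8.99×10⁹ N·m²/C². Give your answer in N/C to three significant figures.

On the dipole axis E = 2kp/r³.
E = 2·(8.99×10⁹)(3.94×10⁻⁹) / (0.0596)³ = 3.346×10⁵ N/C.

E ≈ 3.35×10⁵ N/C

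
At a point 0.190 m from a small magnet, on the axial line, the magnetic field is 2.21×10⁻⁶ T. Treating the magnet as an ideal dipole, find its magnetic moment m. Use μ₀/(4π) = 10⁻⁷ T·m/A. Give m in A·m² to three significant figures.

m ≈ 0.0758 A·m²

On axis B = (μ₀/4π)·2m/r³, so m = Br³·4π/(μ₀·2).
m = (2.21×10⁻⁶)·(0.190)³ / (2·10⁻⁷) = 0.07579 A·m².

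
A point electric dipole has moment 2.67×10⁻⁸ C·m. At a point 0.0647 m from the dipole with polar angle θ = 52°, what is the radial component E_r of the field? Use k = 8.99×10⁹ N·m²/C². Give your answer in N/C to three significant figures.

For a dipole, E_r = (2kp cosθ)/r³.
kp/r³ = (8.99×10⁹)(2.67×10⁻⁸)/(0.0647)³ = 8.863×10⁵ N/C.
E_r = 2·8.863×10⁵·cos52° = 1.091×10⁶ N/C.

E_r ≈ 1.09×10⁶ N/C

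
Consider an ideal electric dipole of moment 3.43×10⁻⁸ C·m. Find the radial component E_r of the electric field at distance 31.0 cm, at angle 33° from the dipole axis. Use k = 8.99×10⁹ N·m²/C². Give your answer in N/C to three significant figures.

E_r ≈ 1.74×10⁴ N/C

For a dipole, E_r = (2kp cosθ)/r³.
kp/r³ = (8.99×10⁹)(3.43×10⁻⁸)/(0.310)³ = 1.035×10⁴ N/C.
E_r = 2·1.035×10⁴·cos33° = 1.736×10⁴ N/C.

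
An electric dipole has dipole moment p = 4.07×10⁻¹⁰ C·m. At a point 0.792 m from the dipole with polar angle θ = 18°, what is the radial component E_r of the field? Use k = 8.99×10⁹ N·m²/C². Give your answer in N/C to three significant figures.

E_r ≈ 14.0 N/C

For a dipole, E_r = (2kp cosθ)/r³.
kp/r³ = (8.99×10⁹)(4.07×10⁻¹⁰)/(0.792)³ = 7.365 N/C.
E_r = 2·7.365·cos18° = 14.01 N/C.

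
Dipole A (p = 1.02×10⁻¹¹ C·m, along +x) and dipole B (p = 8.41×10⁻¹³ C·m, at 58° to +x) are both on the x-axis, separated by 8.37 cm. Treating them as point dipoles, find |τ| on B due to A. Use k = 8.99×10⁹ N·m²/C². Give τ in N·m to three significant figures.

τ ≈ 2.23×10⁻¹⁰ N·m

The second dipole sits on the axis of the first, so the field there is axial: E₁ = 2kp₁/r³ along +x.
E₁ = 2(8.99×10⁹)(1.02×10⁻¹¹)/(0.0837)³ = 312.8 N/C.
Torque on the second dipole: τ = p₂ E₁ sinθ.
τ = (8.41×10⁻¹³)(312.8)·sin58° = 2.231×10⁻¹⁰ N·m.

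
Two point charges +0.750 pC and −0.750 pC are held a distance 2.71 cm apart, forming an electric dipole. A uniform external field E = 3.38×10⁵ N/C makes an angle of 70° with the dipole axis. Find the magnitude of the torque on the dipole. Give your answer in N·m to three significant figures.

τ ≈ 6.46×10⁻⁹ N·m

Dipole moment p = qd = (7.50×10⁻¹³ C)(0.0271 m) = 2.033×10⁻¹⁴ C·m.
Torque on an electric dipole: τ = pE sinθ.
τ = (2.033×10⁻¹⁴)(3.38×10⁵)·sin70° = 6.457×10⁻⁹ N·m.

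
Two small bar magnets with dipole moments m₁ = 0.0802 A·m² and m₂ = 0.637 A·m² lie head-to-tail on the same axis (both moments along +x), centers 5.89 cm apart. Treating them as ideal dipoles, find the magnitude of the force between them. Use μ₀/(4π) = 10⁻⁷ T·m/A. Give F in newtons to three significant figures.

On-axis B of dipole 1: B = (μ₀/4π)·2m₁/r³. Force on dipole 2: F = m₂·dB/dr.
dB/dr = −(μ₀/4π)·6m₁/r⁴, so |F| = (μ₀/4π)·6m₁m₂/r⁴.
F = 6(10⁻⁷)(0.0802)(0.637)/(0.0589)⁴ = 0.002547 N.

F ≈ 0.00255 N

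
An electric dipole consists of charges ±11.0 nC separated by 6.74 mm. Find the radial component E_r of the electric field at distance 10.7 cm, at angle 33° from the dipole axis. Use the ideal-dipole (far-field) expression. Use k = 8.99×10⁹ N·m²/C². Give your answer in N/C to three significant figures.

E_r ≈ 913 N/C

Dipole moment p = qd = (1.10×10⁻⁸ C)(0.00674 m) = 7.414×10⁻¹¹ C·m.
For a dipole, E_r = (2kp cosθ)/r³.
kp/r³ = (8.99×10⁹)(7.414×10⁻¹¹)/(0.107)³ = 544.1 N/C.
E_r = 2·544.1·cos33° = 912.6 N/C.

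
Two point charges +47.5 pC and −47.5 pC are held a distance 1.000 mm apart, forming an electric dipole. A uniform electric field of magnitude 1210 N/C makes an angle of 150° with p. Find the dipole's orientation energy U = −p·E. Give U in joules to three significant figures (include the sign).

Dipole moment p = qd = (4.75×10⁻¹¹ C)(0.00100 m) = 4.75×10⁻¹⁴ C·m.
U = −p·E = −pE cosθ.
U = −(4.75×10⁻¹⁴)(1210)·cos150° = 4.977×10⁻¹¹ J.

U ≈ 4.98×10⁻¹¹ J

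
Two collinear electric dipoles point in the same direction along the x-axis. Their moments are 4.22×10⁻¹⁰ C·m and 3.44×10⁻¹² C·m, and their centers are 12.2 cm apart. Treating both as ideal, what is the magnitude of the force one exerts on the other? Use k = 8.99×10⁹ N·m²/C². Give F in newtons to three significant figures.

On-axis field of dipole 1 at distance r: E = 2kp₁/r³. Force on dipole 2 is F = p₂·dE/dr (gradient along axis).
dE/dr = −6kp₁/r⁴, so |F| = 6kp₁p₂/r⁴ (attractive for aligned moments).
F = 6(8.99×10⁹)(4.22×10⁻¹⁰)(3.44×10⁻¹²)/(0.122)⁴ = 3.535×10⁻⁷ N.

F ≈ 3.53×10⁻⁷ N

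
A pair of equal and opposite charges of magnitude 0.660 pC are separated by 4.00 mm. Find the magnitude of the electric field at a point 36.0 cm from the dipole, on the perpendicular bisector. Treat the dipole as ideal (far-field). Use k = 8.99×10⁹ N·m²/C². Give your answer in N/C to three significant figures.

Dipole moment p = qd = (6.60×10⁻¹³ C)(0.00400 m) = 2.64×10⁻¹⁵ C·m.
On the perpendicular bisector E = kp/r³ (half the axial value at the same distance).
E = (8.99×10⁹)(2.64×10⁻¹⁵) / (0.360)³ = 5.087×10⁻⁴ N/C.

E ≈ 5.09×10⁻⁴ N/C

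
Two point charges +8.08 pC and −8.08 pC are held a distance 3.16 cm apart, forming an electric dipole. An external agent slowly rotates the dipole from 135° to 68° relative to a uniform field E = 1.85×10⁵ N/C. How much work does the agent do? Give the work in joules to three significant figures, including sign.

Dipole moment p = qd = (8.08×10⁻¹² C)(0.0316 m) = 2.553×10⁻¹³ C·m.
W_ext = ΔU = U(θ₂) − U(θ₁) = −pE cosθ₂ − (−pE cosθ₁) = pE(cosθ₁ − cosθ₂).
W = (2.553×10⁻¹³)(1.85×10⁵)·(cos135° − cos68°) = (4.723×10⁻⁸)·(-1.0817) = -5.109×10⁻⁸ J.

W ≈ -5.11×10⁻⁸ J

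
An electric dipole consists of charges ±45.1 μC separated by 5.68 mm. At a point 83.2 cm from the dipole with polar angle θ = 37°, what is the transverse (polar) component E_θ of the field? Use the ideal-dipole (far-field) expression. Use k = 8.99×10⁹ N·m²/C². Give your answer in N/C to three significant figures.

Dipole moment p = qd = (4.51×10⁻⁵ C)(0.00568 m) = 2.562×10⁻⁷ C·m.
For a dipole, E_θ = (kp sinθ)/r³.
kp/r³ = (8.99×10⁹)(2.562×10⁻⁷)/(0.832)³ = 3999 N/C.
E_θ = 3999·sin37° = 2407 N/C.

E_θ ≈ 2410 N/C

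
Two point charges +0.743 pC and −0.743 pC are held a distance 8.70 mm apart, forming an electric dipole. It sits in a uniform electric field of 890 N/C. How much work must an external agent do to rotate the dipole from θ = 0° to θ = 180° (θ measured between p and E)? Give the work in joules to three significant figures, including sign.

Dipole moment p = qd = (7.43×10⁻¹³ C)(0.00870 m) = 6.464×10⁻¹⁵ C·m.
W_ext = ΔU = U(θ₂) − U(θ₁) = −pE cosθ₂ − (−pE cosθ₁) = pE(cosθ₁ − cosθ₂).
W = (6.464×10⁻¹⁵)(890)·(cos0° − cos180°) = (5.753×10⁻¹²)·(+2.0000) = 1.151×10⁻¹¹ J.

W ≈ 1.15×10⁻¹¹ J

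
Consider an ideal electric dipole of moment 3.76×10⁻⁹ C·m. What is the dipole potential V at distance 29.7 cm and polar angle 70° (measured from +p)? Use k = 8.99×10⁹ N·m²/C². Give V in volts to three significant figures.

V ≈ 131 V

The dipole potential is V = kp cosθ / r².
V = (8.99×10⁹)(3.76×10⁻⁹)·cos70° / (0.297)² = 131.1 V.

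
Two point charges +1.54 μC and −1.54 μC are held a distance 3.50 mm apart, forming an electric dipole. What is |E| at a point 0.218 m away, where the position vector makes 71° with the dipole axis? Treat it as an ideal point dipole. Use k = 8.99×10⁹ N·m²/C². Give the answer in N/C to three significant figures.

Dipole moment p = qd = (1.54×10⁻⁶ C)(0.00350 m) = 5.39×10⁻⁹ C·m.
At angle θ the dipole field magnitude is E = (kp/r³)·√(1 + 3cos²θ).
kp/r³ = (8.99×10⁹)(5.39×10⁻⁹) / (0.218)³ = 4677 N/C.
√(1 + 3cos²71°) = √(1 + 3·0.1060) = √1.3180 ≈ 1.1480.
E ≈ 4677 × 1.148 = 5370 N/C.

E ≈ 5370 N/C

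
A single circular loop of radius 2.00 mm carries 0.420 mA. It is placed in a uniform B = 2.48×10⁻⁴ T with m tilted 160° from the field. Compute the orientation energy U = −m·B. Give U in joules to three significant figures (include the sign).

U ≈ 1.23×10⁻¹² J

Magnetic moment m = IA = Iπa² = (4.20×10⁻⁴)·π·(0.00200)² = 5.278×10⁻⁹ A·m².
U = −m·B = −mB cosθ.
U = −(5.278×10⁻⁹)(2.48×10⁻⁴)·cos160° = 1.230×10⁻¹² J.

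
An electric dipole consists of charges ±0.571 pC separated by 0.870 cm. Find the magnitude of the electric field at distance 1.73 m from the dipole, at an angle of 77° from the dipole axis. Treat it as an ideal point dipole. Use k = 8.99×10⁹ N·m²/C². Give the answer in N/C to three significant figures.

Dipole moment p = qd = (5.71×10⁻¹³ C)(0.00870 m) = 4.968×10⁻¹⁵ C·m.
At angle θ the dipole field magnitude is E = (kp/r³)·√(1 + 3cos²θ).
kp/r³ = (8.99×10⁹)(4.968×10⁻¹⁵) / (1.73)³ = 8.626×10⁻⁶ N/C.
√(1 + 3cos²77°) = √(1 + 3·0.0506) = √1.1518 ≈ 1.0732.
E ≈ 8.626×10⁻⁶ × 1.073 = 9.257×10⁻⁶ N/C.

E ≈ 9.26×10⁻⁶ N/C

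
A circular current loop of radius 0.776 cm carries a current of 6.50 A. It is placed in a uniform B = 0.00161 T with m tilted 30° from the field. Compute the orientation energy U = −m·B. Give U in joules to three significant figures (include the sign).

U ≈ -1.71×10⁻⁶ J

Magnetic moment m = IA = Iπa² = (6.50)·π·(0.00776)² = 0.00123 A·m².
U = −m·B = −mB cosθ.
U = −(0.00123)(0.00161)·cos30° = -1.715×10⁻⁶ J.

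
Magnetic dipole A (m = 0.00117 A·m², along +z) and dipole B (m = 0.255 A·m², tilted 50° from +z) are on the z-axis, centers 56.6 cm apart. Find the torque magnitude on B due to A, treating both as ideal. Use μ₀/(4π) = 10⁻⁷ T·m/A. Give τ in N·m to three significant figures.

τ ≈ 2.52×10⁻¹⁰ N·m

Dipole B is on the axis of dipole A, so B₁ there is axial: B₁ = (μ₀/4π)·2m₁/r³ along +z.
B₁ = 2(10⁻⁷)(0.00117)/(0.566)³ = 1.291×10⁻⁹ T.
τ = m₂ B₁ sinθ.
τ = (0.255)(1.291×10⁻⁹)·sin50° = 2.521×10⁻¹⁰ N·m.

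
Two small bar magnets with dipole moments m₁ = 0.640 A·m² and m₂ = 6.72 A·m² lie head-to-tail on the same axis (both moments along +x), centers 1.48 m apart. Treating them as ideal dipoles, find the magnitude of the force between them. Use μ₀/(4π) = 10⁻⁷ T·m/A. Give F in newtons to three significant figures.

F ≈ 5.38×10⁻⁷ N

On-axis B of dipole 1: B = (μ₀/4π)·2m₁/r³. Force on dipole 2: F = m₂·dB/dr.
dB/dr = −(μ₀/4π)·6m₁/r⁴, so |F| = (μ₀/4π)·6m₁m₂/r⁴.
F = 6(10⁻⁷)(0.640)(6.72)/(1.48)⁴ = 5.378×10⁻⁷ N.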